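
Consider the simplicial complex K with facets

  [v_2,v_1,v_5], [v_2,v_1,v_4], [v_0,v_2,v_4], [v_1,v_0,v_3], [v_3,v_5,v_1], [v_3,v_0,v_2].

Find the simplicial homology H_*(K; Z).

K has 6 vertices, 12 edges, 6 triangles.
rank ∂_0 = 0, rank ∂_1 = 5 ⇒ b_0 = 6 − 0 − 5 = 1; all invariant factors of ∂_1 are 1 so no torsion. So H_0 ≅ Z.
rank ∂_1 = 5, rank ∂_2 = 6 ⇒ b_1 = 12 − 5 − 6 = 1; all invariant factors of ∂_2 are 1 so no torsion. So H_1 ≅ Z.
rank ∂_2 = 6, rank ∂_3 = 0 ⇒ b_2 = 6 − 6 − 0 = 0. So H_2 ≅ 0.

H_0 ≅ Z,  H_1 ≅ Z,  H_2 = 0.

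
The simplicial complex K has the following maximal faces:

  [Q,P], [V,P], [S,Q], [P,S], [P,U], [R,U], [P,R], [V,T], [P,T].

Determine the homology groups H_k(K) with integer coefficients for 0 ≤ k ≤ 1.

H_0 = Z,  H_1 = Z^3.

Order the vertices as P < Q < R < S < T < U < V. Listing each simplex with vertices in this order, K has dimension 1 with simplices:

  0-simplices (7): P, Q, R, S, T, U, V
  1-simplices (9): PQ, PR, PS, PT, PU, PV, QS, RU, TV

so the chain groups are C_0 ≅ Z^7, C_1 ≅ Z^9.

The boundary map ∂_1: C_1 → C_0 sends each edge [p,q] (with p < q) to q − p. For instance
  ∂PV = V − P.
As a 7×9 matrix over Z this has rank 6, with invariant factors (1,1,1,1,1,1).

Now H_k = ker ∂_k / im ∂_{k+1}, so:

  H_0: rank C_0 − rank ∂_1 = 7 − 6 = 1, and the invariant factors of ∂_1 are all 1, so H_0 = Z.
  H_1: rank ker ∂_1 − rank ∂_2 = (9 − 6) − 0 = 3, and there is no ∂_2, so H_1 = Z^3.

As a check, the Euler characteristic is 7 − 9 = -2, which agrees with 1 − 3 = -2.
(K is a triangulation of a wedge of 3 circles.)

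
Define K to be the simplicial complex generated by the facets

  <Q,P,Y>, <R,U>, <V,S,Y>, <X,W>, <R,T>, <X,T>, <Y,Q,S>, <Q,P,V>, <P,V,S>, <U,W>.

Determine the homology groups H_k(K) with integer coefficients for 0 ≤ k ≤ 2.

Fix the vertex order P < Q < R < S < T < U < V < W < X < Y and write every simplex with vertices in increasing order. Then dim K = 2 and the simplices of K are:

  0-simplices (10): P, Q, R, S, T, U, V, W, X, Y
  1-simplices (15): PQ, PS, PV, PY, QS, QV, QY, RT, RU, SV, SY, TX, UW, VY, WX
  2-simplices (5): PQV, PQY, PSV, QSY, SVY

so the chain groups are C_0 ≅ Z^10, C_1 ≅ Z^15, C_2 ≅ Z^5.

Boundary ∂_1: C_1 → C_0 is given by ∂[p,q] = [q] − [p]. For instance
  ∂UW = W − U.
This gives a 10×15 integer matrix of rank 8; reducing to Smith normal form yields diagonal entries (1,1,1,1,1,1,1,1).

Boundary ∂_2: C_2 → C_1 maps a triangle to the signed sum of its edges. For instance
  ∂PQV = QV − PV + PQ,
  ∂SVY = VY − SY + SV.
This gives a 15×5 integer matrix of rank 5; reducing to Smith normal form yields diagonal entries (1,1,1,1,1).

Reading off H_k = ker ∂_k / im ∂_{k+1}:

  H_0: rank C_0 − rank ∂_1 = 10 − 8 = 2, and the invariant factors of ∂_1 are all 1, so H_0 ≅ Z^2.
  H_1: rank ker ∂_1 − rank ∂_2 = (15 − 8) − 5 = 2, and the invariant factors of ∂_2 are all 1, so H_1 ≅ Z^2.
  H_2: rank ker ∂_2 − rank ∂_3 = (5 − 5) − 0 = 0, and there is no ∂_3, so H_2 ≅ 0.

(K is a triangulation of the disjoint union of the Möbius band and the circle S^1.)

H_0 ≅ Z^2,  H_1 ≅ Z^2,  H_2 = 0.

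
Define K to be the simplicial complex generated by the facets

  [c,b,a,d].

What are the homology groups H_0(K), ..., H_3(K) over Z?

We work with the vertex ordering a < b < c < d. The simplices of K, each written with vertices in increasing order, are:

  0-simplices (4): a, b, c, d
  1-simplices (6): ab, ac, ad, bc, bd, cd
  2-simplices (4): abc, abd, acd, bcd
  3-simplices (1): abcd

giving chain groups C_0 ≅ Z^4, C_1 ≅ Z^6, C_2 ≅ Z^4, C_3 ≅ Z^1.

Boundary ∂_1: C_1 → C_0 sends each edge [p,q] (with p < q) to q − p. For instance
  ∂bc = c − b.
The resulting 4×6 matrix has rank 3, and its Smith normal form has invariant factors (1,1,1).

The boundary map ∂_2: C_2 → C_1 maps a triangle to the signed sum of its edges. For instance
  ∂acd = cd − ad + ac,
  ∂bcd = cd − bd + bc.
As a 6×4 matrix over Z this has rank 3, with invariant factors (1,1,1).

∂_3: C_3 → C_2 sends each 3-simplex σ to the alternating sum Σ_i (−1)^i (σ with its i-th vertex removed). For instance
  ∂abcd = bcd − acd + abd − abc.
The 4×1 boundary matrix has rank 1 and Smith normal form diag(1).

From H_k ≅ ker(∂_k) / im(∂_{k+1}) we obtain:

  H_0: rank C_0 − rank ∂_1 = 4 − 3 = 1, and the invariant factors of ∂_1 are all 1, so H_0 = Z.
  H_1: rank ker ∂_1 − rank ∂_2 = (6 − 3) − 3 = 0, and the invariant factors of ∂_2 are all 1, so H_1 = 0.
  H_2: rank ker ∂_2 − rank ∂_3 = (4 − 3) − 1 = 0, and the invariant factors of ∂_3 are all 1, so H_2 = 0.
  H_3: rank ker ∂_3 − rank ∂_4 = (1 − 1) − 0 = 0, and there is no ∂_4, so H_3 = 0.

As a check, the Euler characteristic is 4 − 6 + 4 − 1 = 1, which agrees with 1 − 0 + 0 − 0 = 1.

H_0 ≅ Z,  H_1 = 0,  H_2 = 0,  H_3 = 0.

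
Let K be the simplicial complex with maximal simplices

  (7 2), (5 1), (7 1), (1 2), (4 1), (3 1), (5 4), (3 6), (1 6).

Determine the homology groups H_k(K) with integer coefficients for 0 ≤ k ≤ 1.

H_0 = Z,  H_1 = Z^3.

Fix the vertex order 1 < 2 < 3 < 4 < 5 < 6 < 7 and write every simplex with vertices in increasing order. Then dim K = 1 and the simplices of K are:

  0-simplices (7): [1], [2], [3], [4], [5], [6], [7]
  1-simplices (9): [1,2], [1,3], [1,4], [1,5], [1,6], [1,7], [2,7], [3,6], [4,5]

giving chain groups C_0 ≅ Z^7, C_1 ≅ Z^9.

∂_1: C_1 → C_0 is given by ∂[p,q] = [q] − [p].
As a 7×9 matrix over Z this has rank 6, with invariant factors (1,1,1,1,1,1).

Computing H_k = (kernel of ∂_k) / (image of ∂_{k+1}):

  H_0: rank C_0 − rank ∂_1 = 7 − 6 = 1, and the invariant factors of ∂_1 are all 1, so H_0 ≅ Z.
  H_1: rank ker ∂_1 − rank ∂_2 = (9 − 6) − 0 = 3, and there is no ∂_2, so H_1 ≅ Z^3.

(K is a triangulation of a wedge of 3 circles.)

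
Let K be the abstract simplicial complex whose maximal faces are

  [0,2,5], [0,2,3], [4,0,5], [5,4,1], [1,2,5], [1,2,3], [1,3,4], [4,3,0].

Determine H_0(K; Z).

H_0 = Z.

Fix the vertex order 0 < 1 < 2 < 3 < 4 < 5 and write every simplex with vertices in increasing order. Then dim K = 2 and the simplices of K are:

  0-simplices (6): [0], [1], [2], [3], [4], [5]
  1-simplices (12): [0,2], [0,3], [0,4], [0,5], [1,2], [1,3], [1,4], [1,5], [2,3], [2,5], [3,4], [4,5]
  2-simplices (8): [0,2,3], [0,2,5], [0,3,4], [0,4,5], [1,2,3], [1,2,5], [1,3,4], [1,4,5]

Hence C_0 ≅ Z^6, C_1 ≅ Z^12, C_2 ≅ Z^8.

Boundary ∂_1: C_1 → C_0 maps an edge to its endpoints' difference, ∂[p,q] = q − p. For instance
  ∂[0,5] = [5] − [0].
The resulting 6×12 matrix has rank 5, and its Smith normal form has invariant factors (1,1,1,1,1).

Boundary ∂_2: C_2 → C_1 maps a triangle to the signed sum of its edges. For instance
  ∂[1,2,5] = [2,5] − [1,5] + [1,2],
  ∂[0,2,3] = [2,3] − [0,3] + [0,2].
As a 12×8 matrix over Z this has rank 7, with invariant factors (1,1,1,1,1,1,1).

Now H_k = ker ∂_k / im ∂_{k+1}, so:

  H_0: rank C_0 − rank ∂_1 = 6 − 5 = 1, and the invariant factors of ∂_1 are all 1, so H_0 = Z.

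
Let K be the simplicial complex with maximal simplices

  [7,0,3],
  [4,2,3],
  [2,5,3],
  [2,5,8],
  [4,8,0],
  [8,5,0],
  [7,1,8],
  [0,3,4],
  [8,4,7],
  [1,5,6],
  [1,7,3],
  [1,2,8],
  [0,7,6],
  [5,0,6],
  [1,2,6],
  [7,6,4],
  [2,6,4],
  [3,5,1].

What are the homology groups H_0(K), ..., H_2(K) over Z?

Fix the vertex order 0 < 1 < 2 < 3 < 4 < 5 < 6 < 7 < 8 and write every simplex with vertices in increasing order. Then dim K = 2 and the simplices of K are:

  0-simplices (9): [0], [1], [2], [3], [4], [5], [6], [7], [8]
  1-simplices (27): (27 of them)
  2-simplices (18): [0,3,4], [0,3,7], [0,4,8], [0,5,6], [0,5,8], [0,6,7], [1,2,6], [1,2,8], [1,3,5], [1,3,7], [1,5,6], [1,7,8], [2,3,4], [2,3,5], [2,4,6], [2,5,8], [4,6,7], [4,7,8]

giving chain groups C_0 ≅ Z^9, C_1 ≅ Z^27, C_2 ≅ Z^18.

Boundary ∂_1: C_1 → C_0 maps an edge to its endpoints' difference, ∂[p,q] = q − p.
This gives a 9×27 integer matrix of rank 8; reducing to Smith normal form yields diagonal entries (1,1,1,1,1,1,1,1).

The boundary map ∂_2: C_2 → C_1 sends each 2-simplex [p,q,r] to [q,r] − [p,r] + [p,q]. For instance
  ∂[0,3,7] = [3,7] − [0,7] + [0,3],
  ∂[2,4,6] = [4,6] − [2,6] + [2,4].
The resulting 27×18 matrix has rank 18, and its Smith normal form has invariant factors (1,1,1,1,1,1,1,1,1,1,1,1,1,1,1,1,1,2).

Reading off H_k = ker ∂_k / im ∂_{k+1}:

  H_0: rank C_0 − rank ∂_1 = 9 − 8 = 1, and the invariant factors of ∂_1 are all 1, so H_0 = Z.
  H_1: rank ker ∂_1 − rank ∂_2 = (27 − 8) − 18 = 1, and ∂_2 has invariant factor 2 > 1, so H_1 = Z ⊕ Z/2Z.
  H_2: rank ker ∂_2 − rank ∂_3 = (18 − 18) − 0 = 0, and there is no ∂_3, so H_2 = 0.

H_0 = Z,  H_1 = Z ⊕ Z/2Z,  H_2 = 0.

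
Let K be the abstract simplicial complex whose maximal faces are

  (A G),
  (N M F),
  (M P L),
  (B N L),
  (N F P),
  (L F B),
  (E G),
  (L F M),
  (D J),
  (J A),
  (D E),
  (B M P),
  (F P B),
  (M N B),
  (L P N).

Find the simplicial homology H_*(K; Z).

H_0 = Z^2,  H_1 = Z ⊕ Z_2,  H_2 = 0.

We work with the vertex ordering A < B < D < E < F < G < J < L < M < N < P. The simplices of K, each written with vertices in increasing order, are:

  0-simplices (11): A, B, D, E, F, G, J, L, M, N, P
  1-simplices (20): AG, AJ, BF, BL, BM, BN, BP, DE, DJ, EG, FL, FM, FN, FP, LM, LN, LP, MN, MP, NP
  2-simplices (10): BFL, BFP, BLN, BMN, BMP, FLM, FMN, FNP, LMP, LNP

giving chain groups C_0 ≅ Z^11, C_1 ≅ Z^20, C_2 ≅ Z^10.

∂_1: C_1 → C_0 is given by ∂[p,q] = [q] − [p]. For instance
  ∂BF = F − B.
The 11×20 boundary matrix has rank 9 and Smith normal form diag(1,1,1,1,1,1,1,1,1).

∂_2: C_2 → C_1 maps a triangle to the signed sum of its edges. For instance
  ∂BMN = MN − BN + BM,
  ∂BFL = FL − BL + BF.
The resulting 20×10 matrix has rank 10, and its Smith normal form has invariant factors (1,1,1,1,1,1,1,1,1,2).

Now H_k = ker ∂_k / im ∂_{k+1}, so:

  H_0: rank C_0 − rank ∂_1 = 11 − 9 = 2, and the invariant factors of ∂_1 are all 1, so H_0 = Z^2.
  H_1: rank ker ∂_1 − rank ∂_2 = (20 − 9) − 10 = 1, and ∂_2 has invariant factor 2 > 1, so H_1 = Z ⊕ Z_2.
  H_2: rank ker ∂_2 − rank ∂_3 = (10 − 10) − 0 = 0, and there is no ∂_3, so H_2 = 0.

As a check, the Euler characteristic is 11 − 20 + 10 = 1, which agrees with 2 − 1 + 0 = 1.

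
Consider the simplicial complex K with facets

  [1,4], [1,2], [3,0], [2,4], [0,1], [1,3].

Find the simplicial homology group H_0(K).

Take the total order 0 < 1 < 2 < 3 < 4 on the vertex set. Then K (dimension 1) consists of the simplices:

  0-simplices (5): [0], [1], [2], [3], [4]
  1-simplices (6): [0,1], [0,3], [1,2], [1,3], [1,4], [2,4]

Hence C_0 ≅ Z^5, C_1 ≅ Z^6.

∂_1: C_1 → C_0 is given by ∂[p,q] = [q] − [p]. For instance
  ∂[0,3] = [3] − [0].
The 5×6 boundary matrix has rank 4 and Smith normal form diag(1,1,1,1).

From H_k ≅ ker(∂_k) / im(∂_{k+1}) we obtain:

  H_0: rank C_0 − rank ∂_1 = 5 − 4 = 1, and the invariant factors of ∂_1 are all 1, so H_0 ≅ Z.

H_0 ≅ Z.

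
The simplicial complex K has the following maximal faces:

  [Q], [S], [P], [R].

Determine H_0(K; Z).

Fix the vertex order P < Q < R < S and write every simplex with vertices in increasing order. Then dim K = 0 and the simplices of K are:

  0-simplices (4): P, Q, R, S

Hence C_0 ≅ Z^4.

From H_k ≅ ker(∂_k) / im(∂_{k+1}) we obtain:

  H_0: rank C_0 − rank ∂_1 = 4 − 0 = 4, and there is no ∂_1, so H_0 = Z^4.

H_0 = Z^4.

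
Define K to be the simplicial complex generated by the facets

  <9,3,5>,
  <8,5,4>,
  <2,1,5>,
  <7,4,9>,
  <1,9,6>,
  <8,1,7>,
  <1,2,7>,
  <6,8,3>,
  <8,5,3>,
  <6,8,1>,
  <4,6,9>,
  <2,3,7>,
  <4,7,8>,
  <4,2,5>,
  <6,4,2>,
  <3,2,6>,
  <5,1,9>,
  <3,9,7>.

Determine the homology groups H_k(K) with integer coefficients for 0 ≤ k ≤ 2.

H_0 ≅ Z,  H_1 ≅ Z^2,  H_2 ≅ Z.

Order the vertices as 1 < 2 < 3 < 4 < 5 < 6 < 7 < 8 < 9. Listing each simplex with vertices in this order, K has dimension 2 with simplices:

  0-simplices (9): [1], [2], [3], [4], [5], [6], [7], [8], [9]
  1-simplices (27): (27 of them)
  2-simplices (18): [1,2,5], [1,2,7], [1,5,9], [1,6,8], [1,6,9], [1,7,8], [2,3,6], [2,3,7], [2,4,5], [2,4,6], [3,5,8], [3,5,9], [3,6,8], [3,7,9], [4,5,8], [4,6,9], [4,7,8], [4,7,9]

Hence C_0 ≅ Z^9, C_1 ≅ Z^27, C_2 ≅ Z^18.

∂_1: C_1 → C_0 sends each edge [p,q] (with p < q) to q − p.
As a 9×27 matrix over Z this has rank 8, with invariant factors (1,1,1,1,1,1,1,1).

∂_2: C_2 → C_1 sends each 2-simplex [p,q,r] to [q,r] − [p,r] + [p,q]. For instance
  ∂[1,7,8] = [7,8] − [1,8] + [1,7],
  ∂[4,5,8] = [5,8] − [4,8] + [4,5].
This gives a 27×18 integer matrix of rank 17; reducing to Smith normal form yields diagonal entries (1,1,1,1,1,1,1,1,1,1,1,1,1,1,1,1,1).

Now H_k = ker ∂_k / im ∂_{k+1}, so:

  H_0: rank C_0 − rank ∂_1 = 9 − 8 = 1, and the invariant factors of ∂_1 are all 1, so H_0 = Z.
  H_1: rank ker ∂_1 − rank ∂_2 = (27 − 8) − 17 = 2, and the invariant factors of ∂_2 are all 1, so H_1 = Z^2.
  H_2: rank ker ∂_2 − rank ∂_3 = (18 − 17) − 0 = 1, and there is no ∂_3, so H_2 = Z.

As a check, the Euler characteristic is 9 − 27 + 18 = 0, which agrees with 1 − 2 + 1 = 0.
(K is a triangulation of the torus T^2.)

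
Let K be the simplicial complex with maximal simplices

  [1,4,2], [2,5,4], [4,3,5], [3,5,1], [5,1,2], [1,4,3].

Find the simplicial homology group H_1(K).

H_1 = 0.

K has 5 vertices, 9 edges, 6 triangles.
rank ∂_1 = 4, rank ∂_2 = 5 ⇒ b_1 = 9 − 4 − 5 = 0; all invariant factors of ∂_2 are 1 so no torsion. So H_1 = 0.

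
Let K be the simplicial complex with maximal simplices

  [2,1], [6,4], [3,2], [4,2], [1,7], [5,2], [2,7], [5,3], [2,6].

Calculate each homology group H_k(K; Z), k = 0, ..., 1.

K has 7 vertices, 9 edges.
rank ∂_0 = 0, rank ∂_1 = 6 ⇒ b_0 = 7 − 0 − 6 = 1; all invariant factors of ∂_1 are 1 so no torsion. So H_0 ≅ Z.
rank ∂_1 = 6, rank ∂_2 = 0 ⇒ b_1 = 9 − 6 − 0 = 3. So H_1 ≅ Z^3.

H_0 = Z,  H_1 = Z^3.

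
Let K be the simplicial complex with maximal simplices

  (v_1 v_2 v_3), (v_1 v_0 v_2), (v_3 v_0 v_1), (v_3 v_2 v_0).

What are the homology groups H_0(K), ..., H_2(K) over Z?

H_0 ≅ Z,  H_1 = 0,  H_2 ≅ Z.

Fix the vertex order v_0 < v_1 < v_2 < v_3 and write every simplex with vertices in increasing order. Then dim K = 2 and the simplices of K are:

  0-simplices (4): [v_0], [v_1], [v_2], [v_3]
  1-simplices (6): [v_0,v_1], [v_0,v_2], [v_0,v_3], [v_1,v_2], [v_1,v_3], [v_2,v_3]
  2-simplices (4): [v_0,v_1,v_2], [v_0,v_1,v_3], [v_0,v_2,v_3], [v_1,v_2,v_3]

Hence C_0 ≅ Z^4, C_1 ≅ Z^6, C_2 ≅ Z^4.

Boundary ∂_1: C_1 → C_0 maps an edge to its endpoints' difference, ∂[p,q] = q − p. For instance
  ∂[v_0,v_1] = [v_1] − [v_0].
The resulting 4×6 matrix has rank 3, and its Smith normal form has invariant factors (1,1,1).

The boundary map ∂_2: C_2 → C_1 maps a triangle to the signed sum of its edges. For instance
  ∂[v_1,v_2,v_3] = [v_2,v_3] − [v_1,v_3] + [v_1,v_2],
  ∂[v_0,v_1,v_3] = [v_1,v_3] − [v_0,v_3] + [v_0,v_1].
As a 6×4 matrix over Z this has rank 3, with invariant factors (1,1,1).

Computing H_k = (kernel of ∂_k) / (image of ∂_{k+1}):

  H_0: rank C_0 − rank ∂_1 = 4 − 3 = 1, and the invariant factors of ∂_1 are all 1, so H_0 ≅ Z.
  H_1: rank ker ∂_1 − rank ∂_2 = (6 − 3) − 3 = 0, and the invariant factors of ∂_2 are all 1, so H_1 ≅ 0.
  H_2: rank ker ∂_2 − rank ∂_3 = (4 − 3) − 0 = 1, and there is no ∂_3, so H_2 ≅ Z.

(K is a triangulation of the 2-sphere S^2.)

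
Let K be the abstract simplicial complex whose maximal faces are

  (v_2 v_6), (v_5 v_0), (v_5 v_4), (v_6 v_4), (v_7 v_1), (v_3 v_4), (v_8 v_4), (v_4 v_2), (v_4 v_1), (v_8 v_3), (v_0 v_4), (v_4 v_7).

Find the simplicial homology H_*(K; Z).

H_0 ≅ Z,  H_1 ≅ Z^4.

Fix the vertex order v_0 < v_1 < v_2 < v_3 < v_4 < v_5 < v_6 < v_7 < v_8 and write every simplex with vertices in increasing order. Then dim K = 1 and the simplices of K are:

  0-simplices (9): [v_0], [v_1], [v_2], [v_3], [v_4], [v_5], [v_6], [v_7], [v_8]
  1-simplices (12): [v_0,v_4], [v_0,v_5], [v_1,v_4], [v_1,v_7], [v_2,v_4], [v_2,v_6], [v_3,v_4], [v_3,v_8], [v_4,v_5], [v_4,v_6], [v_4,v_7], [v_4,v_8]

so the chain groups are C_0 ≅ Z^9, C_1 ≅ Z^12.

∂_1: C_1 → C_0 sends each edge [p,q] (with p < q) to q − p. For instance
  ∂[v_4,v_7] = [v_7] − [v_4].
The 9×12 boundary matrix has rank 8 and Smith normal form diag(1,1,1,1,1,1,1,1).

From H_k ≅ ker(∂_k) / im(∂_{k+1}) we obtain:

  H_0: rank C_0 − rank ∂_1 = 9 − 8 = 1, and the invariant factors of ∂_1 are all 1, so H_0 = Z.
  H_1: rank ker ∂_1 − rank ∂_2 = (12 − 8) − 0 = 4, and there is no ∂_2, so H_1 = Z^4.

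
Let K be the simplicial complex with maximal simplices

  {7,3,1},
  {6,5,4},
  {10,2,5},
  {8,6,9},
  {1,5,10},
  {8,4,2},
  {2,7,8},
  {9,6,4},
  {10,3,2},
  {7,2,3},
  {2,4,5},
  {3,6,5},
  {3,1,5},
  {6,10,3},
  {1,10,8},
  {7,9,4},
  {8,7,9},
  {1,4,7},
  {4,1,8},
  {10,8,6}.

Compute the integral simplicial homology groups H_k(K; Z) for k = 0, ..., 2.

Order the vertices as 1 < 2 < 3 < 4 < 5 < 6 < 7 < 8 < 9 < 10. Listing each simplex with vertices in this order, K has dimension 2 with simplices:

  0-simplices (10): [1], [2], [3], [4], [5], [6], [7], [8], [9], [10]
  1-simplices (30): (30 of them)
  2-simplices (20): (20 of them)

so the chain groups are C_0 ≅ Z^10, C_1 ≅ Z^30, C_2 ≅ Z^20.

The boundary map ∂_1: C_1 → C_0 is given by ∂[p,q] = [q] − [p]. For instance
  ∂[6,10] = [10] − [6].
This gives a 10×30 integer matrix of rank 9; reducing to Smith normal form yields diagonal entries (1,1,1,1,1,1,1,1,1).

∂_2: C_2 → C_1 maps a triangle to the signed sum of its edges. For instance
  ∂[7,8,9] = [8,9] − [7,9] + [7,8],
  ∂[4,6,9] = [6,9] − [4,9] + [4,6].
The resulting 30×20 matrix has rank 20, and its Smith normal form has invariant factors (1,1,1,1,1,1,1,1,1,1,1,1,1,1,1,1,1,1,1,2).

Reading off H_k = ker ∂_k / im ∂_{k+1}:

  H_0: rank C_0 − rank ∂_1 = 10 − 9 = 1, and the invariant factors of ∂_1 are all 1, so H_0 = Z.
  H_1: rank ker ∂_1 − rank ∂_2 = (30 − 9) − 20 = 1, and ∂_2 has invariant factor 2 > 1, so H_1 = Z × Z/2.
  H_2: rank ker ∂_2 − rank ∂_3 = (20 − 20) − 0 = 0, and there is no ∂_3, so H_2 = 0.

As a check, the Euler characteristic is 10 − 30 + 20 = 0, which agrees with 1 − 1 + 0 = 0.

H_0 ≅ Z,  H_1 ≅ Z × Z/2,  H_2 = 0.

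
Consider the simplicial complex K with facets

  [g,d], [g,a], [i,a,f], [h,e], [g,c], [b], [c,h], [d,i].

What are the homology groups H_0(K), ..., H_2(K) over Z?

H_0 = Z^2,  H_1 = Z,  H_2 = 0.

We work with the vertex ordering a < b < c < d < e < f < g < h < i. The simplices of K, each written with vertices in increasing order, are:

  0-simplices (9): a, b, c, d, e, f, g, h, i
  1-simplices (9): af, ag, ai, cg, ch, dg, di, eh, fi
  2-simplices (1): afi

Hence C_0 ≅ Z^9, C_1 ≅ Z^9, C_2 ≅ Z^1.

∂_1: C_1 → C_0 sends each edge [p,q] (with p < q) to q − p. For instance
  ∂af = f − a.
This gives a 9×9 integer matrix of rank 7; reducing to Smith normal form yields diagonal entries (1,1,1,1,1,1,1).

Boundary ∂_2: C_2 → C_1 sends each 2-simplex [p,q,r] to [q,r] − [p,r] + [p,q]. For instance
  ∂afi = fi − ai + af.
This gives a 9×1 integer matrix of rank 1; reducing to Smith normal form yields diagonal entries (1).

Now H_k = ker ∂_k / im ∂_{k+1}, so:

  H_0: rank C_0 − rank ∂_1 = 9 − 7 = 2, and the invariant factors of ∂_1 are all 1, so H_0 = Z^2.
  H_1: rank ker ∂_1 − rank ∂_2 = (9 − 7) − 1 = 1, and the invariant factors of ∂_2 are all 1, so H_1 = Z.
  H_2: rank ker ∂_2 − rank ∂_3 = (1 − 1) − 0 = 0, and there is no ∂_3, so H_2 = 0.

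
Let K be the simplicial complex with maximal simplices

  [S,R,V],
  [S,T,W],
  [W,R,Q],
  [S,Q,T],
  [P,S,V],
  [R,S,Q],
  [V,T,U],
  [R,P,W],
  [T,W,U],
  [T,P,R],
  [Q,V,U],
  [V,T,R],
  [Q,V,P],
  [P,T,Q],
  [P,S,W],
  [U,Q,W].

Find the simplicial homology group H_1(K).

H_1 ≅ Z^2.

K has 8 vertices, 24 edges, 16 triangles.
rank ∂_1 = 7, rank ∂_2 = 15 ⇒ b_1 = 24 − 7 − 15 = 2; all invariant factors of ∂_2 are 1 so no torsion. So H_1 ≅ Z^2.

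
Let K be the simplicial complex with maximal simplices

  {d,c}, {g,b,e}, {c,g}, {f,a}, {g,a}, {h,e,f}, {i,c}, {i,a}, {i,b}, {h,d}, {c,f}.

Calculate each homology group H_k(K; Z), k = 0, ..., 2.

H_0 ≅ Z,  H_1 ≅ Z^5,  H_2 = 0.

Order the vertices as a < b < c < d < e < f < g < h < i. Listing each simplex with vertices in this order, K has dimension 2 with simplices:

  0-simplices (9): a, b, c, d, e, f, g, h, i
  1-simplices (15): af, ag, ai, be, bg, bi, cd, cf, cg, ci, dh, ef, eg, eh, fh
  2-simplices (2): beg, efh

giving chain groups C_0 ≅ Z^9, C_1 ≅ Z^15, C_2 ≅ Z^2.

∂_1: C_1 → C_0 is given by ∂[p,q] = [q] − [p]. For instance
  ∂eg = g − e.
This gives a 9×15 integer matrix of rank 8; reducing to Smith normal form yields diagonal entries (1,1,1,1,1,1,1,1).

∂_2: C_2 → C_1 acts by ∂[p,q,r] = [q,r] − [p,r] + [p,q]. For instance
  ∂efh = fh − eh + ef,
  ∂beg = eg − bg + be.
The resulting 15×2 matrix has rank 2, and its Smith normal form has invariant factors (1,1).

Computing H_k = (kernel of ∂_k) / (image of ∂_{k+1}):

  H_0: rank C_0 − rank ∂_1 = 9 − 8 = 1, and the invariant factors of ∂_1 are all 1, so H_0 = Z.
  H_1: rank ker ∂_1 − rank ∂_2 = (15 − 8) − 2 = 5, and the invariant factors of ∂_2 are all 1, so H_1 = Z^5.
  H_2: rank ker ∂_2 − rank ∂_3 = (2 − 2) − 0 = 0, and there is no ∂_3, so H_2 = 0.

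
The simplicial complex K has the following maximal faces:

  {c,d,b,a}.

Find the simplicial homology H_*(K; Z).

Take the total order a < b < c < d on the vertex set. Then K (dimension 3) consists of the simplices:

  0-simplices (4): a, b, c, d
  1-simplices (6): ab, ac, ad, bc, bd, cd
  2-simplices (4): abc, abd, acd, bcd
  3-simplices (1): abcd

giving chain groups C_0 ≅ Z^4, C_1 ≅ Z^6, C_2 ≅ Z^4, C_3 ≅ Z^1.

∂_1: C_1 → C_0 sends each edge [p,q] (with p < q) to q − p.
The resulting 4×6 matrix has rank 3, and its Smith normal form has invariant factors (1,1,1).

∂_2: C_2 → C_1 acts by ∂[p,q,r] = [q,r] − [p,r] + [p,q]. For instance
  ∂abc = bc − ac + ab,
  ∂abd = bd − ad + ab.
This gives a 6×4 integer matrix of rank 3; reducing to Smith normal form yields diagonal entries (1,1,1).

∂_3: C_3 → C_2 sends each 3-simplex σ to the alternating sum Σ_i (−1)^i (σ with its i-th vertex removed). For instance
  ∂abcd = bcd − acd + abd − abc.
This gives a 4×1 integer matrix of rank 1; reducing to Smith normal form yields diagonal entries (1).

Now H_k = ker ∂_k / im ∂_{k+1}, so:

  H_0: rank C_0 − rank ∂_1 = 4 − 3 = 1, and the invariant factors of ∂_1 are all 1, so H_0 ≅ Z.
  H_1: rank ker ∂_1 − rank ∂_2 = (6 − 3) − 3 = 0, and the invariant factors of ∂_2 are all 1, so H_1 ≅ 0.
  H_2: rank ker ∂_2 − rank ∂_3 = (4 − 3) − 1 = 0, and the invariant factors of ∂_3 are all 1, so H_2 ≅ 0.
  H_3: rank ker ∂_3 − rank ∂_4 = (1 − 1) − 0 = 0, and there is no ∂_4, so H_3 ≅ 0.

H_0 = Z,  H_1 = 0,  H_2 = 0,  H_3 = 0.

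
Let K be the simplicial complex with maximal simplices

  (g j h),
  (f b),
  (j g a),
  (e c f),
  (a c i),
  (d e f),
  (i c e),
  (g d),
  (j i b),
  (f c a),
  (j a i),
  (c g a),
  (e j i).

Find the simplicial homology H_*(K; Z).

H_0 ≅ Z,  H_1 ≅ Z^2,  H_2 = 0.

We work with the vertex ordering a < b < c < d < e < f < g < h < i < j. The simplices of K, each written with vertices in increasing order, are:

  0-simplices (10): a, b, c, d, e, f, g, h, i, j
  1-simplices (22): ac, af, ag, ai, aj, bf, bi, bj, ce, cf, cg, ci, de, df, dg, ef, ei, ej, gh, gj, hj, ij
  2-simplices (11): acf, acg, aci, agj, aij, bij, cef, cei, def, eij, ghj

so the chain groups are C_0 ≅ Z^10, C_1 ≅ Z^22, C_2 ≅ Z^11.

Boundary ∂_1: C_1 → C_0 sends each edge [p,q] (with p < q) to q − p. For instance
  ∂ij = j − i.
The 10×22 boundary matrix has rank 9 and Smith normal form diag(1,1,1,1,1,1,1,1,1).

The boundary map ∂_2: C_2 → C_1 sends each 2-simplex [p,q,r] to [q,r] − [p,r] + [p,q]. For instance
  ∂cei = ei − ci + ce,
  ∂eij = ij − ej + ei.
As a 22×11 matrix over Z this has rank 11, with invariant factors (1,1,1,1,1,1,1,1,1,1,1).

Computing H_k = (kernel of ∂_k) / (image of ∂_{k+1}):

  H_0: rank C_0 − rank ∂_1 = 10 − 9 = 1, and the invariant factors of ∂_1 are all 1, so H_0 ≅ Z.
  H_1: rank ker ∂_1 − rank ∂_2 = (22 − 9) − 11 = 2, and the invariant factors of ∂_2 are all 1, so H_1 ≅ Z^2.
  H_2: rank ker ∂_2 − rank ∂_3 = (11 − 11) − 0 = 0, and there is no ∂_3, so H_2 ≅ 0.

As a check, the Euler characteristic is 10 − 22 + 11 = -1, which agrees with 1 − 2 + 0 = -1.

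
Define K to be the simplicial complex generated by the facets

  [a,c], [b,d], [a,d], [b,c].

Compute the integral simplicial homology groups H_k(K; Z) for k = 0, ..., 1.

K has 4 vertices, 4 edges.
rank ∂_0 = 0, rank ∂_1 = 3 ⇒ b_0 = 4 − 0 − 3 = 1; all invariant factors of ∂_1 are 1 so no torsion. So H_0 ≅ Z.
rank ∂_1 = 3, rank ∂_2 = 0 ⇒ b_1 = 4 − 3 − 0 = 1. So H_1 ≅ Z.

H_0 = Z,  H_1 = Z.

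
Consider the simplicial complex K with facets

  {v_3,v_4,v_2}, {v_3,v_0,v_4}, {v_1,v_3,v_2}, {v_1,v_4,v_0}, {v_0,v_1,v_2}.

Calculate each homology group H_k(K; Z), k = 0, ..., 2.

H_0 = Z,  H_1 = Z,  H_2 = 0.

Fix the vertex order v_0 < v_1 < v_2 < v_3 < v_4 and write every simplex with vertices in increasing order. Then dim K = 2 and the simplices of K are:

  0-simplices (5): [v_0], [v_1], [v_2], [v_3], [v_4]
  1-simplices (10): [v_0,v_1], [v_0,v_2], [v_0,v_3], [v_0,v_4], [v_1,v_2], [v_1,v_3], [v_1,v_4], [v_2,v_3], [v_2,v_4], [v_3,v_4]
  2-simplices (5): [v_0,v_1,v_2], [v_0,v_1,v_4], [v_0,v_3,v_4], [v_1,v_2,v_3], [v_2,v_3,v_4]

so the chain groups are C_0 ≅ Z^5, C_1 ≅ Z^10, C_2 ≅ Z^5.

∂_1: C_1 → C_0 maps an edge to its endpoints' difference, ∂[p,q] = q − p. For instance
  ∂[v_1,v_3] = [v_3] − [v_1].
The resulting 5×10 matrix has rank 4, and its Smith normal form has invariant factors (1,1,1,1).

∂_2: C_2 → C_1 acts by ∂[p,q,r] = [q,r] − [p,r] + [p,q]. For instance
  ∂[v_0,v_3,v_4] = [v_3,v_4] − [v_0,v_4] + [v_0,v_3],
  ∂[v_0,v_1,v_2] = [v_1,v_2] − [v_0,v_2] + [v_0,v_1].
As a 10×5 matrix over Z this has rank 5, with invariant factors (1,1,1,1,1).

Computing H_k = (kernel of ∂_k) / (image of ∂_{k+1}):

  H_0: rank C_0 − rank ∂_1 = 5 − 4 = 1, and the invariant factors of ∂_1 are all 1, so H_0 ≅ Z.
  H_1: rank ker ∂_1 − rank ∂_2 = (10 − 4) − 5 = 1, and the invariant factors of ∂_2 are all 1, so H_1 ≅ Z.
  H_2: rank ker ∂_2 − rank ∂_3 = (5 − 5) − 0 = 0, and there is no ∂_3, so H_2 ≅ 0.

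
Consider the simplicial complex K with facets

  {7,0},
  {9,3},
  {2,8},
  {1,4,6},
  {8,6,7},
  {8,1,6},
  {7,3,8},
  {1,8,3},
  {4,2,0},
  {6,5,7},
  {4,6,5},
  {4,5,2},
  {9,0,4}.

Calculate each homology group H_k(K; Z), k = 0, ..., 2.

H_0 = Z,  H_1 = Z^3,  H_2 = 0.

Fix the vertex order 0 < 1 < 2 < 3 < 4 < 5 < 6 < 7 < 8 < 9 and write every simplex with vertices in increasing order. Then dim K = 2 and the simplices of K are:

  0-simplices (10): [0], [1], [2], [3], [4], [5], [6], [7], [8], [9]
  1-simplices (22): [0,2], [0,4], [0,7], [0,9], [1,3], [1,4], [1,6], [1,8], [2,4], [2,5], [2,8], [3,7], [3,8], [3,9], [4,5], [4,6], [4,9], [5,6], [5,7], [6,7], [6,8], [7,8]
  2-simplices (10): [0,2,4], [0,4,9], [1,3,8], [1,4,6], [1,6,8], [2,4,5], [3,7,8], [4,5,6], [5,6,7], [6,7,8]

so the chain groups are C_0 ≅ Z^10, C_1 ≅ Z^22, C_2 ≅ Z^10.

The boundary map ∂_1: C_1 → C_0 is given by ∂[p,q] = [q] − [p].
As a 10×22 matrix over Z this has rank 9, with invariant factors (1,1,1,1,1,1,1,1,1).

The boundary map ∂_2: C_2 → C_1 sends each 2-simplex [p,q,r] to [q,r] − [p,r] + [p,q]. For instance
  ∂[1,4,6] = [4,6] − [1,6] + [1,4],
  ∂[1,3,8] = [3,8] − [1,8] + [1,3].
The 22×10 boundary matrix has rank 10 and Smith normal form diag(1,1,1,1,1,1,1,1,1,1).

Computing H_k = (kernel of ∂_k) / (image of ∂_{k+1}):

  H_0: rank C_0 − rank ∂_1 = 10 − 9 = 1, and the invariant factors of ∂_1 are all 1, so H_0 ≅ Z.
  H_1: rank ker ∂_1 − rank ∂_2 = (22 − 9) − 10 = 3, and the invariant factors of ∂_2 are all 1, so H_1 ≅ Z^3.
  H_2: rank ker ∂_2 − rank ∂_3 = (10 − 10) − 0 = 0, and there is no ∂_3, so H_2 ≅ 0.

As a check, the Euler characteristic is 10 − 22 + 10 = -2, which agrees with 1 − 3 + 0 = -2.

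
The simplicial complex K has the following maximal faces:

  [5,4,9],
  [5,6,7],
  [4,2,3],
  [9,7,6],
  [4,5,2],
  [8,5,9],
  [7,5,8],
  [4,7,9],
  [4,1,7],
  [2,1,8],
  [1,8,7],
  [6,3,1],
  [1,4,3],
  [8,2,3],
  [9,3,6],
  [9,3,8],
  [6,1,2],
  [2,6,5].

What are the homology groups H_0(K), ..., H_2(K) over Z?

H_0 = Z,  H_1 = Z ⊕ Z/2,  H_2 = 0.

Take the total order 1 < 2 < 3 < 4 < 5 < 6 < 7 < 8 < 9 on the vertex set. Then K (dimension 2) consists of the simplices:

  0-simplices (9): [1], [2], [3], [4], [5], [6], [7], [8], [9]
  1-simplices (27): (27 of them)
  2-simplices (18): [1,2,6], [1,2,8], [1,3,4], [1,3,6], [1,4,7], [1,7,8], [2,3,4], [2,3,8], [2,4,5], [2,5,6], [3,6,9], [3,8,9], [4,5,9], [4,7,9], [5,6,7], [5,7,8], [5,8,9], [6,7,9]

Hence C_0 ≅ Z^9, C_1 ≅ Z^27, C_2 ≅ Z^18.

The boundary map ∂_1: C_1 → C_0 maps an edge to its endpoints' difference, ∂[p,q] = q − p.
This gives a 9×27 integer matrix of rank 8; reducing to Smith normal form yields diagonal entries (1,1,1,1,1,1,1,1).

Boundary ∂_2: C_2 → C_1 sends each 2-simplex [p,q,r] to [q,r] − [p,r] + [p,q]. For instance
  ∂[4,5,9] = [5,9] − [4,9] + [4,5],
  ∂[1,7,8] = [7,8] − [1,8] + [1,7].
The 27×18 boundary matrix has rank 18 and Smith normal form diag(1,1,1,1,1,1,1,1,1,1,1,1,1,1,1,1,1,2).

Reading off H_k = ker ∂_k / im ∂_{k+1}:

  H_0: rank C_0 − rank ∂_1 = 9 − 8 = 1, and the invariant factors of ∂_1 are all 1, so H_0 = Z.
  H_1: rank ker ∂_1 − rank ∂_2 = (27 − 8) − 18 = 1, and ∂_2 has invariant factor 2 > 1, so H_1 = Z ⊕ Z/2.
  H_2: rank ker ∂_2 − rank ∂_3 = (18 − 18) − 0 = 0, and there is no ∂_3, so H_2 = 0.

(K is a triangulation of the Klein bottle.)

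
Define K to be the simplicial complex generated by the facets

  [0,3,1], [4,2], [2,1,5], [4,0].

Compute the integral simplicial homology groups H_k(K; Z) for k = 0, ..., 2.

Take the total order 0 < 1 < 2 < 3 < 4 < 5 on the vertex set. Then K (dimension 2) consists of the simplices:

  0-simplices (6): [0], [1], [2], [3], [4], [5]
  1-simplices (8): [0,1], [0,3], [0,4], [1,2], [1,3], [1,5], [2,4], [2,5]
  2-simplices (2): [0,1,3], [1,2,5]

giving chain groups C_0 ≅ Z^6, C_1 ≅ Z^8, C_2 ≅ Z^2.

Boundary ∂_1: C_1 → C_0 sends each edge [p,q] (with p < q) to q − p. For instance
  ∂[1,2] = [2] − [1].
As a 6×8 matrix over Z this has rank 5, with invariant factors (1,1,1,1,1).

The boundary map ∂_2: C_2 → C_1 acts by ∂[p,q,r] = [q,r] − [p,r] + [p,q]. For instance
  ∂[1,2,5] = [2,5] − [1,5] + [1,2],
  ∂[0,1,3] = [1,3] − [0,3] + [0,1].
As a 8×2 matrix over Z this has rank 2, with invariant factors (1,1).

Now H_k = ker ∂_k / im ∂_{k+1}, so:

  H_0: rank C_0 − rank ∂_1 = 6 − 5 = 1, and the invariant factors of ∂_1 are all 1, so H_0 ≅ Z.
  H_1: rank ker ∂_1 − rank ∂_2 = (8 − 5) − 2 = 1, and the invariant factors of ∂_2 are all 1, so H_1 ≅ Z.
  H_2: rank ker ∂_2 − rank ∂_3 = (2 − 2) − 0 = 0, and there is no ∂_3, so H_2 ≅ 0.

H_0 = Z,  H_1 = Z,  H_2 = 0.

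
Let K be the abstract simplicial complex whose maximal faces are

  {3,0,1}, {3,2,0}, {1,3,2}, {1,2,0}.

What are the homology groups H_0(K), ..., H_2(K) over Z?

H_0 ≅ Z,  H_1 = 0,  H_2 ≅ Z.

Order the vertices as 0 < 1 < 2 < 3. Listing each simplex with vertices in this order, K has dimension 2 with simplices:

  0-simplices (4): [0], [1], [2], [3]
  1-simplices (6): [0,1], [0,2], [0,3], [1,2], [1,3], [2,3]
  2-simplices (4): [0,1,2], [0,1,3], [0,2,3], [1,2,3]

giving chain groups C_0 ≅ Z^4, C_1 ≅ Z^6, C_2 ≅ Z^4.

The boundary map ∂_1: C_1 → C_0 maps an edge to its endpoints' difference, ∂[p,q] = q − p.
This gives a 4×6 integer matrix of rank 3; reducing to Smith normal form yields diagonal entries (1,1,1).

The boundary map ∂_2: C_2 → C_1 maps a triangle to the signed sum of its edges. For instance
  ∂[0,1,2] = [1,2] − [0,2] + [0,1],
  ∂[0,2,3] = [2,3] − [0,3] + [0,2].
The resulting 6×4 matrix has rank 3, and its Smith normal form has invariant factors (1,1,1).

Reading off H_k = ker ∂_k / im ∂_{k+1}:

  H_0: rank C_0 − rank ∂_1 = 4 − 3 = 1, and the invariant factors of ∂_1 are all 1, so H_0 = Z.
  H_1: rank ker ∂_1 − rank ∂_2 = (6 − 3) − 3 = 0, and the invariant factors of ∂_2 are all 1, so H_1 = 0.
  H_2: rank ker ∂_2 − rank ∂_3 = (4 − 3) − 0 = 1, and there is no ∂_3, so H_2 = Z.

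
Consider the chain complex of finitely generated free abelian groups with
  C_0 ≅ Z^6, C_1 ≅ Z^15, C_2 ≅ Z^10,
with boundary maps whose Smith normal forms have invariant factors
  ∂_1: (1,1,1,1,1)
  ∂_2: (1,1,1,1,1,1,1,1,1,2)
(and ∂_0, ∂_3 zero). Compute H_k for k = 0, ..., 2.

H_0 ≅ Z,  H_1 ≅ Z/2,  H_2 = 0.

H_0: b_0 = 6 − 0 − 5 = 1; torsion from ∂_1 factors > 1: none. So H_0 ≅ Z.
H_1: b_1 = 15 − 5 − 10 = 0; torsion from ∂_2 factors > 1: [2]. So H_1 ≅ Z/2.
H_2: b_2 = 10 − 10 − 0 = 0; torsion from ∂_3 factors > 1: none. So H_2 ≅ 0.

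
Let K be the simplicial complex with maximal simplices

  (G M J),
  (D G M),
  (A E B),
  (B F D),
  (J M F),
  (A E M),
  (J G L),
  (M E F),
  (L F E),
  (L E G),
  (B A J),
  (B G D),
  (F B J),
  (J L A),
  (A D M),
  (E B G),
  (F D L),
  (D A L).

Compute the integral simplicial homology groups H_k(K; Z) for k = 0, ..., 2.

H_0 = Z,  H_1 = Z^2,  H_2 = Z.

We work with the vertex ordering A < B < D < E < F < G < J < L < M. The simplices of K, each written with vertices in increasing order, are:

  0-simplices (9): A, B, D, E, F, G, J, L, M
  1-simplices (27): AB, AD, AE, AJ, AL, AM, BD, BE, BF, BG, BJ, DF, DG, DL, DM, EF, EG, EL, EM, FJ, FL, FM, GJ, GL, GM, JL, JM
  2-simplices (18): ABE, ABJ, ADL, ADM, AEM, AJL, BDF, BDG, BEG, BFJ, DFL, DGM, EFL, EFM, EGL, FJM, GJL, GJM

giving chain groups C_0 ≅ Z^9, C_1 ≅ Z^27, C_2 ≅ Z^18.

The boundary map ∂_1: C_1 → C_0 is given by ∂[p,q] = [q] − [p]. For instance
  ∂JL = L − J.
This gives a 9×27 integer matrix of rank 8; reducing to Smith normal form yields diagonal entries (1,1,1,1,1,1,1,1).

∂_2: C_2 → C_1 sends each 2-simplex [p,q,r] to [q,r] − [p,r] + [p,q]. For instance
  ∂AEM = EM − AM + AE,
  ∂FJM = JM − FM + FJ.
As a 27×18 matrix over Z this has rank 17, with invariant factors (1,1,1,1,1,1,1,1,1,1,1,1,1,1,1,1,1).

Reading off H_k = ker ∂_k / im ∂_{k+1}:

  H_0: rank C_0 − rank ∂_1 = 9 − 8 = 1, and the invariant factors of ∂_1 are all 1, so H_0 = Z.
  H_1: rank ker ∂_1 − rank ∂_2 = (27 − 8) − 17 = 2, and the invariant factors of ∂_2 are all 1, so H_1 = Z^2.
  H_2: rank ker ∂_2 − rank ∂_3 = (18 − 17) − 0 = 1, and there is no ∂_3, so H_2 = Z.

(K is a triangulation of the torus T^2.)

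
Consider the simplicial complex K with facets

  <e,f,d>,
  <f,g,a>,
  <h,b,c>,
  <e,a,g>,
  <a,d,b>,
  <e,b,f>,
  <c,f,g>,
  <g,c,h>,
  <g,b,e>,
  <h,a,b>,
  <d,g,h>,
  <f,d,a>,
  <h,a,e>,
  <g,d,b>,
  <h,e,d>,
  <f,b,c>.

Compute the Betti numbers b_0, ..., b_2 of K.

Take the total order a < b < c < d < e < f < g < h on the vertex set. Then K (dimension 2) consists of the simplices:

  0-simplices (8): a, b, c, d, e, f, g, h
  1-simplices (24): ab, ad, ae, af, ag, ah, bc, bd, be, bf, bg, bh, cf, cg, ch, de, df, dg, dh, ef, eg, eh, fg, gh
  2-simplices (16): abd, abh, adf, aeg, aeh, afg, bcf, bch, bdg, bef, beg, cfg, cgh, def, deh, dgh

Hence C_0 ≅ Z^8, C_1 ≅ Z^24, C_2 ≅ Z^16.

The boundary map ∂_1: C_1 → C_0 maps an edge to its endpoints' difference, ∂[p,q] = q − p. For instance
  ∂bf = f − b.
This gives a 8×24 integer matrix of rank 7; reducing to Smith normal form yields diagonal entries (1,1,1,1,1,1,1).

Boundary ∂_2: C_2 → C_1 acts by ∂[p,q,r] = [q,r] − [p,r] + [p,q]. For instance
  ∂afg = fg − ag + af,
  ∂abh = bh − ah + ab.
As a 24×16 matrix over Z this has rank 15, with invariant factors (1,1,1,1,1,1,1,1,1,1,1,1,1,1,1).

Computing H_k = (kernel of ∂_k) / (image of ∂_{k+1}):

  H_0: rank C_0 − rank ∂_1 = 8 − 7 = 1, and the invariant factors of ∂_1 are all 1, so H_0 = Z.
  H_1: rank ker ∂_1 − rank ∂_2 = (24 − 7) − 15 = 2, and the invariant factors of ∂_2 are all 1, so H_1 = Z^2.
  H_2: rank ker ∂_2 − rank ∂_3 = (16 − 15) − 0 = 1, and there is no ∂_3, so H_2 = Z.

(K is a triangulation of the torus T^2.)

Hence the Betti numbers are b_0 = 1, b_1 = 2, b_2 = 1.

b_0 = 1, b_1 = 2, b_2 = 1.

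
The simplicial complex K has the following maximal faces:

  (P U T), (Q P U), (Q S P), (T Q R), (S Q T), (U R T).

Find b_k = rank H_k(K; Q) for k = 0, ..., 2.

b_0 = 1, b_1 = 1, b_2 = 0.

Take the total order P < Q < R < S < T < U on the vertex set. Then K (dimension 2) consists of the simplices:

  0-simplices (6): P, Q, R, S, T, U
  1-simplices (12): PQ, PS, PT, PU, QR, QS, QT, QU, RT, RU, ST, TU
  2-simplices (6): PQS, PQU, PTU, QRT, QST, RTU

so the chain groups are C_0 ≅ Z^6, C_1 ≅ Z^12, C_2 ≅ Z^6.

∂_1: C_1 → C_0 sends each edge [p,q] (with p < q) to q − p.
The 6×12 boundary matrix has rank 5 and Smith normal form diag(1,1,1,1,1).

∂_2: C_2 → C_1 maps a triangle to the signed sum of its edges. For instance
  ∂PQS = QS − PS + PQ,
  ∂QRT = RT − QT + QR.
As a 12×6 matrix over Z this has rank 6, with invariant factors (1,1,1,1,1,1).

Reading off H_k = ker ∂_k / im ∂_{k+1}:

  H_0: rank C_0 − rank ∂_1 = 6 − 5 = 1, and the invariant factors of ∂_1 are all 1, so H_0 = Z.
  H_1: rank ker ∂_1 − rank ∂_2 = (12 − 5) − 6 = 1, and the invariant factors of ∂_2 are all 1, so H_1 = Z.
  H_2: rank ker ∂_2 − rank ∂_3 = (6 − 6) − 0 = 0, and there is no ∂_3, so H_2 = 0.

As a check, the Euler characteristic is 6 − 12 + 6 = 0, which agrees with 1 − 1 + 0 = 0.

Hence the Betti numbers are b_0 = 1, b_1 = 1, b_2 = 0.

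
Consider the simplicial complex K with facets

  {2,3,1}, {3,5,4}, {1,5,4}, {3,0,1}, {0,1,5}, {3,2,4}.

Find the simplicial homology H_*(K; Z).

We work with the vertex ordering 0 < 1 < 2 < 3 < 4 < 5. The simplices of K, each written with vertices in increasing order, are:

  0-simplices (6): [0], [1], [2], [3], [4], [5]
  1-simplices (12): [0,1], [0,3], [0,5], [1,2], [1,3], [1,4], [1,5], [2,3], [2,4], [3,4], [3,5], [4,5]
  2-simplices (6): [0,1,3], [0,1,5], [1,2,3], [1,4,5], [2,3,4], [3,4,5]

Hence C_0 ≅ Z^6, C_1 ≅ Z^12, C_2 ≅ Z^6.

The boundary map ∂_1: C_1 → C_0 is given by ∂[p,q] = [q] − [p]. For instance
  ∂[2,4] = [4] − [2].
The 6×12 boundary matrix has rank 5 and Smith normal form diag(1,1,1,1,1).

Boundary ∂_2: C_2 → C_1 sends each 2-simplex [p,q,r] to [q,r] − [p,r] + [p,q]. For instance
  ∂[1,2,3] = [2,3] − [1,3] + [1,2],
  ∂[0,1,5] = [1,5] − [0,5] + [0,1].
The 12×6 boundary matrix has rank 6 and Smith normal form diag(1,1,1,1,1,1).

Reading off H_k = ker ∂_k / im ∂_{k+1}:

  H_0: rank C_0 − rank ∂_1 = 6 − 5 = 1, and the invariant factors of ∂_1 are all 1, so H_0 = Z.
  H_1: rank ker ∂_1 − rank ∂_2 = (12 − 5) − 6 = 1, and the invariant factors of ∂_2 are all 1, so H_1 = Z.
  H_2: rank ker ∂_2 − rank ∂_3 = (6 − 6) − 0 = 0, and there is no ∂_3, so H_2 = 0.

H_0 ≅ Z,  H_1 ≅ Z,  H_2 = 0.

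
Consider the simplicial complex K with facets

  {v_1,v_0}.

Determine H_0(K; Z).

Order the vertices as v_0 < v_1. Listing each simplex with vertices in this order, K has dimension 1 with simplices:

  0-simplices (2): [v_0], [v_1]
  1-simplices (1): [v_0,v_1]

giving chain groups C_0 ≅ Z^2, C_1 ≅ Z^1.

The boundary map ∂_1: C_1 → C_0 is given by ∂[p,q] = [q] − [p]. For instance
  ∂[v_0,v_1] = [v_1] − [v_0].
The 2×1 boundary matrix has rank 1 and Smith normal form diag(1).

From H_k ≅ ker(∂_k) / im(∂_{k+1}) we obtain:

  H_0: rank C_0 − rank ∂_1 = 2 − 1 = 1, and the invariant factors of ∂_1 are all 1, so H_0 = Z.

(K is a triangulation of the 1-simplex.)

H_0 = Z.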